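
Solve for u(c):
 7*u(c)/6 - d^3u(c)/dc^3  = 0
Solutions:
 u(c) = C3*exp(6^(2/3)*7^(1/3)*c/6) + (C1*sin(2^(2/3)*3^(1/6)*7^(1/3)*c/4) + C2*cos(2^(2/3)*3^(1/6)*7^(1/3)*c/4))*exp(-6^(2/3)*7^(1/3)*c/12)


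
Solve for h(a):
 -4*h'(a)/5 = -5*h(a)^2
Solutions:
 h(a) = -4/(C1 + 25*a)


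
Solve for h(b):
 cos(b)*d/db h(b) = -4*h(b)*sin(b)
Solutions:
 h(b) = C1*cos(b)^4


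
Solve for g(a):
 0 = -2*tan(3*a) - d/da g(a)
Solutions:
 g(a) = C1 + 2*log(cos(3*a))/3


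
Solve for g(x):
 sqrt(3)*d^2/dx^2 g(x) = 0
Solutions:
 g(x) = C1 + C2*x


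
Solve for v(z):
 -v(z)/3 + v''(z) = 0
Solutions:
 v(z) = C1*exp(-sqrt(3)*z/3) + C2*exp(sqrt(3)*z/3)


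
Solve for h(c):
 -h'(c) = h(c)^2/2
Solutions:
 h(c) = 2/(C1 + c)


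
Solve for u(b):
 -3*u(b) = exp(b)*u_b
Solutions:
 u(b) = C1*exp(3*exp(-b))


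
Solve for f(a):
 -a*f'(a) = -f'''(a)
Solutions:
 f(a) = C1 + Integral(C2*airyai(a) + C3*airybi(a), a)


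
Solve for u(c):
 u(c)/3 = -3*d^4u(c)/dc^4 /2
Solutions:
 u(c) = (C1*sin(2^(3/4)*sqrt(3)*c/6) + C2*cos(2^(3/4)*sqrt(3)*c/6))*exp(-2^(3/4)*sqrt(3)*c/6) + (C3*sin(2^(3/4)*sqrt(3)*c/6) + C4*cos(2^(3/4)*sqrt(3)*c/6))*exp(2^(3/4)*sqrt(3)*c/6)


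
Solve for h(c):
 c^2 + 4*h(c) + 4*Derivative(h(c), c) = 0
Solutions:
 h(c) = C1*exp(-c) - c^2/4 + c/2 - 1/2


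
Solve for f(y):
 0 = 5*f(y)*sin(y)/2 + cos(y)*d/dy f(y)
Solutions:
 f(y) = C1*cos(y)^(5/2)


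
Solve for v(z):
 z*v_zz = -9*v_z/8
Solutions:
 v(z) = C1 + C2/z^(1/8)


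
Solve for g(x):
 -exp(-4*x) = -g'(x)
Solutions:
 g(x) = C1 - exp(-4*x)/4


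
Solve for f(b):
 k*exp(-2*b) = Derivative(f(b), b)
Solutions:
 f(b) = C1 - k*exp(-2*b)/2


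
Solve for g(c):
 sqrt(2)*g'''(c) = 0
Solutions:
 g(c) = C1 + C2*c + C3*c^2


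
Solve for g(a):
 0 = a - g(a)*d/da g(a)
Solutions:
 g(a) = -sqrt(C1 + a^2)
 g(a) = sqrt(C1 + a^2)


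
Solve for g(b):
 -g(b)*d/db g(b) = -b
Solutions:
 g(b) = -sqrt(C1 + b^2)
 g(b) = sqrt(C1 + b^2)


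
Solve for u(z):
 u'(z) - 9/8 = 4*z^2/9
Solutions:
 u(z) = C1 + 4*z^3/27 + 9*z/8


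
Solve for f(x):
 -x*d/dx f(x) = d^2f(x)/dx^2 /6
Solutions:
 f(x) = C1 + C2*erf(sqrt(3)*x)


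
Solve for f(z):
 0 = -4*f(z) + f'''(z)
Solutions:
 f(z) = C3*exp(2^(2/3)*z) + (C1*sin(2^(2/3)*sqrt(3)*z/2) + C2*cos(2^(2/3)*sqrt(3)*z/2))*exp(-2^(2/3)*z/2)


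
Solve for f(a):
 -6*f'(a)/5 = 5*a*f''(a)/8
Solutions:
 f(a) = C1 + C2/a^(23/25)


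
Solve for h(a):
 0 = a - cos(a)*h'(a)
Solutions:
 h(a) = C1 + Integral(a/cos(a), a)


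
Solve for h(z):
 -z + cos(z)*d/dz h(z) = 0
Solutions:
 h(z) = C1 + Integral(z/cos(z), z)


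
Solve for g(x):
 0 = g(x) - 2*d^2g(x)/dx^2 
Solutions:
 g(x) = C1*exp(-sqrt(2)*x/2) + C2*exp(sqrt(2)*x/2)


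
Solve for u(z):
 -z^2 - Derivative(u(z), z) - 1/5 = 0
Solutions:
 u(z) = C1 - z^3/3 - z/5


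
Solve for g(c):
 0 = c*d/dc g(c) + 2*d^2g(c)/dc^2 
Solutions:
 g(c) = C1 + C2*erf(c/2)


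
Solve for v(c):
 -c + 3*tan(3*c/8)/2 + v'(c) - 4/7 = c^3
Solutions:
 v(c) = C1 + c^4/4 + c^2/2 + 4*c/7 + 4*log(cos(3*c/8))


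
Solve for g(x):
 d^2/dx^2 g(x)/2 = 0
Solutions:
 g(x) = C1 + C2*x


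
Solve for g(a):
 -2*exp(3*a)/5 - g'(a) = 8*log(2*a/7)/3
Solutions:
 g(a) = C1 - 8*a*log(a)/3 + 8*a*(-log(2) + 1 + log(7))/3 - 2*exp(3*a)/15


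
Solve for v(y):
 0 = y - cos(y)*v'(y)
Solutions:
 v(y) = C1 + Integral(y/cos(y), y)


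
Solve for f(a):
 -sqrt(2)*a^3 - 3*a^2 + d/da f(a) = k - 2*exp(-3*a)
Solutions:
 f(a) = C1 + sqrt(2)*a^4/4 + a^3 + a*k + 2*exp(-3*a)/3


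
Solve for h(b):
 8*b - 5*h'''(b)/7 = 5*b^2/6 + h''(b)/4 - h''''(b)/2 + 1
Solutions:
 h(b) = C1 + C2*b + C3*exp(b*(10 - 3*sqrt(22))/14) + C4*exp(b*(10 + 3*sqrt(22))/14) - 5*b^4/18 + 536*b^3/63 - 3998*b^2/49


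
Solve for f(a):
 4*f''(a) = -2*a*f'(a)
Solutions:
 f(a) = C1 + C2*erf(a/2)


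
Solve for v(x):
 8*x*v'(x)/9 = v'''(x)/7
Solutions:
 v(x) = C1 + Integral(C2*airyai(2*21^(1/3)*x/3) + C3*airybi(2*21^(1/3)*x/3), x)


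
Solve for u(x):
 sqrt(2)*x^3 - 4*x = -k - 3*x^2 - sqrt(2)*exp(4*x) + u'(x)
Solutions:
 u(x) = C1 + k*x + sqrt(2)*x^4/4 + x^3 - 2*x^2 + sqrt(2)*exp(4*x)/4


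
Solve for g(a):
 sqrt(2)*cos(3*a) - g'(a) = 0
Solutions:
 g(a) = C1 + sqrt(2)*sin(3*a)/3


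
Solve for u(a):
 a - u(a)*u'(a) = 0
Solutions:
 u(a) = -sqrt(C1 + a^2)
 u(a) = sqrt(C1 + a^2)


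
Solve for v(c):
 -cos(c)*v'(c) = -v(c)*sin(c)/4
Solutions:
 v(c) = C1/cos(c)^(1/4)


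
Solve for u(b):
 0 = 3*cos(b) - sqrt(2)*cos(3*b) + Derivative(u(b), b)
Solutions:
 u(b) = C1 - 3*sin(b) + sqrt(2)*sin(3*b)/3


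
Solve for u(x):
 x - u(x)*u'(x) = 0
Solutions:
 u(x) = -sqrt(C1 + x^2)
 u(x) = sqrt(C1 + x^2)


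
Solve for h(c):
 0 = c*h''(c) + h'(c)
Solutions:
 h(c) = C1 + C2*log(c)


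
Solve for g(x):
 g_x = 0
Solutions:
 g(x) = C1


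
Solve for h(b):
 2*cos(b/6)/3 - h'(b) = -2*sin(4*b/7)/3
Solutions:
 h(b) = C1 + 4*sin(b/6) - 7*cos(4*b/7)/6


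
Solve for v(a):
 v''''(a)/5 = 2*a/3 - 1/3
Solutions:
 v(a) = C1 + C2*a + C3*a^2 + C4*a^3 + a^5/36 - 5*a^4/72


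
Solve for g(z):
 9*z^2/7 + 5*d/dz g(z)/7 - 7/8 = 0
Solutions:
 g(z) = C1 - 3*z^3/5 + 49*z/40


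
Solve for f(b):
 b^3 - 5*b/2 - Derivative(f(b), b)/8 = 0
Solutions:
 f(b) = C1 + 2*b^4 - 10*b^2


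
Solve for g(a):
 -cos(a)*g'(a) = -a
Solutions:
 g(a) = C1 + Integral(a/cos(a), a)


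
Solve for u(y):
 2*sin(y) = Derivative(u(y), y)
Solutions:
 u(y) = C1 - 2*cos(y)


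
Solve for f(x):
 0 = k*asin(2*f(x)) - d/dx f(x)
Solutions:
 Integral(1/asin(2*_y), (_y, f(x))) = C1 + k*x


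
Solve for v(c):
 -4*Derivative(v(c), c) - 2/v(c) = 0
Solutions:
 v(c) = -sqrt(C1 - c)
 v(c) = sqrt(C1 - c)


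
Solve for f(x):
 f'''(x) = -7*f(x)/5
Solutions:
 f(x) = C3*exp(-5^(2/3)*7^(1/3)*x/5) + (C1*sin(sqrt(3)*5^(2/3)*7^(1/3)*x/10) + C2*cos(sqrt(3)*5^(2/3)*7^(1/3)*x/10))*exp(5^(2/3)*7^(1/3)*x/10)


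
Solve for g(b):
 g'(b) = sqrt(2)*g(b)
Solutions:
 g(b) = C1*exp(sqrt(2)*b)


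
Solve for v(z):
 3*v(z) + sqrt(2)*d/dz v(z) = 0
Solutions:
 v(z) = C1*exp(-3*sqrt(2)*z/2)


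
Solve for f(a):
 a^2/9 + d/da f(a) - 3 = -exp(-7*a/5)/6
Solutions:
 f(a) = C1 - a^3/27 + 3*a + 5*exp(-7*a/5)/42


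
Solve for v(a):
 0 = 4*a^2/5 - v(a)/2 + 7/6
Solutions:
 v(a) = 8*a^2/5 + 7/3


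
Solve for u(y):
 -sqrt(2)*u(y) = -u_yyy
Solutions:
 u(y) = C3*exp(2^(1/6)*y) + (C1*sin(2^(1/6)*sqrt(3)*y/2) + C2*cos(2^(1/6)*sqrt(3)*y/2))*exp(-2^(1/6)*y/2)


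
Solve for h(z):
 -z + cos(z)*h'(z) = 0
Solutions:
 h(z) = C1 + Integral(z/cos(z), z)


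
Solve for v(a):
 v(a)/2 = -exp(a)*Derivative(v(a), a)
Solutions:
 v(a) = C1*exp(exp(-a)/2)


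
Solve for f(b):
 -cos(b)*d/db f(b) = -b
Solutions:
 f(b) = C1 + Integral(b/cos(b), b)


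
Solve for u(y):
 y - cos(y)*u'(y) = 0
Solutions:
 u(y) = C1 + Integral(y/cos(y), y)


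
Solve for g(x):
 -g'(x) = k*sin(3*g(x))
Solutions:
 g(x) = -acos((-C1 - exp(6*k*x))/(C1 - exp(6*k*x)))/3 + 2*pi/3
 g(x) = acos((-C1 - exp(6*k*x))/(C1 - exp(6*k*x)))/3


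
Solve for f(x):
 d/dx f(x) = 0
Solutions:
 f(x) = C1


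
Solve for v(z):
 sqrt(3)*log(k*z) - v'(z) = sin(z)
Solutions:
 v(z) = C1 + sqrt(3)*z*(log(k*z) - 1) + cos(z)


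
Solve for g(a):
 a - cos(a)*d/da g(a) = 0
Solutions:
 g(a) = C1 + Integral(a/cos(a), a)


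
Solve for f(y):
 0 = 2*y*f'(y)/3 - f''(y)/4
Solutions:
 f(y) = C1 + C2*erfi(2*sqrt(3)*y/3)


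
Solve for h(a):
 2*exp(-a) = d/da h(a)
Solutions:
 h(a) = C1 - 2*exp(-a)


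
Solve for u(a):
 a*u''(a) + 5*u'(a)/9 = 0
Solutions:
 u(a) = C1 + C2*a^(4/9)


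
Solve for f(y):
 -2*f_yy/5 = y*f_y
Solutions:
 f(y) = C1 + C2*erf(sqrt(5)*y/2)


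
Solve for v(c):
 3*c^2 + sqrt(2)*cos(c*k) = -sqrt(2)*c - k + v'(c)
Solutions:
 v(c) = C1 + c^3 + sqrt(2)*c^2/2 + c*k + sqrt(2)*sin(c*k)/k


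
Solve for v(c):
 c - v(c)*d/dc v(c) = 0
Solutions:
 v(c) = -sqrt(C1 + c^2)
 v(c) = sqrt(C1 + c^2)


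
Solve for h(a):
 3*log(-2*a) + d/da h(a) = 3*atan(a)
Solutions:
 h(a) = C1 - 3*a*log(-a) + 3*a*atan(a) - 3*a*log(2) + 3*a - 3*log(a^2 + 1)/2


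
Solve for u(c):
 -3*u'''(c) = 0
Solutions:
 u(c) = C1 + C2*c + C3*c^2


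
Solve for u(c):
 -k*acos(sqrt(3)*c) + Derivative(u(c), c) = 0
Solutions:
 u(c) = C1 + k*(c*acos(sqrt(3)*c) - sqrt(3)*sqrt(1 - 3*c^2)/3)


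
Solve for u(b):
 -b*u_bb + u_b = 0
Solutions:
 u(b) = C1 + C2*b^2


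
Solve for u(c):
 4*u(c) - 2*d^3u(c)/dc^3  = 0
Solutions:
 u(c) = C3*exp(2^(1/3)*c) + (C1*sin(2^(1/3)*sqrt(3)*c/2) + C2*cos(2^(1/3)*sqrt(3)*c/2))*exp(-2^(1/3)*c/2)


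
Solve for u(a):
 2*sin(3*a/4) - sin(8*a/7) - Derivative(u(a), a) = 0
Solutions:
 u(a) = C1 - 8*cos(3*a/4)/3 + 7*cos(8*a/7)/8


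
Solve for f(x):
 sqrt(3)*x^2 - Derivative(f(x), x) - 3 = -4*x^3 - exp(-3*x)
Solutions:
 f(x) = C1 + x^4 + sqrt(3)*x^3/3 - 3*x - exp(-3*x)/3


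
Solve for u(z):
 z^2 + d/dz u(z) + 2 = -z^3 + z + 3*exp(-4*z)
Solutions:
 u(z) = C1 - z^4/4 - z^3/3 + z^2/2 - 2*z - 3*exp(-4*z)/4


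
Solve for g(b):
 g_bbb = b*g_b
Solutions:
 g(b) = C1 + Integral(C2*airyai(b) + C3*airybi(b), b)


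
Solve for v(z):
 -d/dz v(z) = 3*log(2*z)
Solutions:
 v(z) = C1 - 3*z*log(z) - z*log(8) + 3*z


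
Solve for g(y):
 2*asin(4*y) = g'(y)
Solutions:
 g(y) = C1 + 2*y*asin(4*y) + sqrt(1 - 16*y^2)/2


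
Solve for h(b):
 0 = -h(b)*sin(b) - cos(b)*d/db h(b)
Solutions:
 h(b) = C1*cos(b)


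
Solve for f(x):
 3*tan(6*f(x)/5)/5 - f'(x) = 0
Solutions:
 f(x) = -5*asin(C1*exp(18*x/25))/6 + 5*pi/6
 f(x) = 5*asin(C1*exp(18*x/25))/6


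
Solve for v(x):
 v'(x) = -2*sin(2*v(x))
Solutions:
 v(x) = pi - acos((-C1 - exp(8*x))/(C1 - exp(8*x)))/2
 v(x) = acos((-C1 - exp(8*x))/(C1 - exp(8*x)))/2


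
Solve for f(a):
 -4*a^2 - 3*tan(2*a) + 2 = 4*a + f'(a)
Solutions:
 f(a) = C1 - 4*a^3/3 - 2*a^2 + 2*a + 3*log(cos(2*a))/2


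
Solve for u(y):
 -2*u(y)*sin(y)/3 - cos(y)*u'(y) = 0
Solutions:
 u(y) = C1*cos(y)^(2/3)


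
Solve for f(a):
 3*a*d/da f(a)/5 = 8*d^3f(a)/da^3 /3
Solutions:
 f(a) = C1 + Integral(C2*airyai(15^(2/3)*a/10) + C3*airybi(15^(2/3)*a/10), a)


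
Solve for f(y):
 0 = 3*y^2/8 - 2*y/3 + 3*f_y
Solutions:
 f(y) = C1 - y^3/24 + y^2/9


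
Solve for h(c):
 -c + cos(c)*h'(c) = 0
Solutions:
 h(c) = C1 + Integral(c/cos(c), c)


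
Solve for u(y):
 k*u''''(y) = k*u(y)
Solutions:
 u(y) = C1*exp(-y) + C2*exp(y) + C3*sin(y) + C4*cos(y)


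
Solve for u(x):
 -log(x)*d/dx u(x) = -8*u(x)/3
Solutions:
 u(x) = C1*exp(8*li(x)/3)


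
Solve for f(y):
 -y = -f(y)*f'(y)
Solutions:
 f(y) = -sqrt(C1 + y^2)
 f(y) = sqrt(C1 + y^2)


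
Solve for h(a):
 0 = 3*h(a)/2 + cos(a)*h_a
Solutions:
 h(a) = C1*(sin(a) - 1)^(3/4)/(sin(a) + 1)^(3/4)


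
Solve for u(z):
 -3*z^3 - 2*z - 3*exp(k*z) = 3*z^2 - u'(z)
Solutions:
 u(z) = C1 + 3*z^4/4 + z^3 + z^2 + 3*exp(k*z)/k


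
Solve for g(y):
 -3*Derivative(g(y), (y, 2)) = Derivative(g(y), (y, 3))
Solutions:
 g(y) = C1 + C2*y + C3*exp(-3*y)


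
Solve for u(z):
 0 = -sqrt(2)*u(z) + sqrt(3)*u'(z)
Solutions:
 u(z) = C1*exp(sqrt(6)*z/3)


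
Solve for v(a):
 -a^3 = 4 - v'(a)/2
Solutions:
 v(a) = C1 + a^4/2 + 8*a


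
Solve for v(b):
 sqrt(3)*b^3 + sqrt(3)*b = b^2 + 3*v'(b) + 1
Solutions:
 v(b) = C1 + sqrt(3)*b^4/12 - b^3/9 + sqrt(3)*b^2/6 - b/3


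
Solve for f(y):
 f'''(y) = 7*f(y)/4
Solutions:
 f(y) = C3*exp(14^(1/3)*y/2) + (C1*sin(14^(1/3)*sqrt(3)*y/4) + C2*cos(14^(1/3)*sqrt(3)*y/4))*exp(-14^(1/3)*y/4)


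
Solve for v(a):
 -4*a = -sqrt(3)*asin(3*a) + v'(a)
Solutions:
 v(a) = C1 - 2*a^2 + sqrt(3)*(a*asin(3*a) + sqrt(1 - 9*a^2)/3)


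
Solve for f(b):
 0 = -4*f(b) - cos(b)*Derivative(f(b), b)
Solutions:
 f(b) = C1*(sin(b)^2 - 2*sin(b) + 1)/(sin(b)^2 + 2*sin(b) + 1)


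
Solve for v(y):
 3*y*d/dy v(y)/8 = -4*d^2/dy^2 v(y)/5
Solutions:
 v(y) = C1 + C2*erf(sqrt(15)*y/8)


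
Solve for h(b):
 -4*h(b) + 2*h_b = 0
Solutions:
 h(b) = C1*exp(2*b)


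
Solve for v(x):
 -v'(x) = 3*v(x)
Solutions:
 v(x) = C1*exp(-3*x)


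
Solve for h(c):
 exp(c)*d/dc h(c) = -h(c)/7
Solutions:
 h(c) = C1*exp(exp(-c)/7)


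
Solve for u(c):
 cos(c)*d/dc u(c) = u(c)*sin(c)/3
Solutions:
 u(c) = C1/cos(c)^(1/3)


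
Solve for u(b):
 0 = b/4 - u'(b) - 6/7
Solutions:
 u(b) = C1 + b^2/8 - 6*b/7


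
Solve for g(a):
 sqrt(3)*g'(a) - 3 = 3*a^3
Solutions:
 g(a) = C1 + sqrt(3)*a^4/4 + sqrt(3)*a


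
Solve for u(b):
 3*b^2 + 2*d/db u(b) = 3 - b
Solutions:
 u(b) = C1 - b^3/2 - b^2/4 + 3*b/2


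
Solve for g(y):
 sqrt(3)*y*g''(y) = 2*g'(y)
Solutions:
 g(y) = C1 + C2*y^(1 + 2*sqrt(3)/3)


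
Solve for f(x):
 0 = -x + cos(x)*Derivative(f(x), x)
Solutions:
 f(x) = C1 + Integral(x/cos(x), x)


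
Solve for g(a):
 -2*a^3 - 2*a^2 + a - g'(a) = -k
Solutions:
 g(a) = C1 - a^4/2 - 2*a^3/3 + a^2/2 + a*k


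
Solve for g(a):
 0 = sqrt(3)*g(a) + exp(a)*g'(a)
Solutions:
 g(a) = C1*exp(sqrt(3)*exp(-a))


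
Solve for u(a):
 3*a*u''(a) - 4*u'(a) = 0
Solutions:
 u(a) = C1 + C2*a^(7/3)


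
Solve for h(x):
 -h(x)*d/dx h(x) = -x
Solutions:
 h(x) = -sqrt(C1 + x^2)
 h(x) = sqrt(C1 + x^2)


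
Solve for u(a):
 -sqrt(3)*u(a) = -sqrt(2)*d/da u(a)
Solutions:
 u(a) = C1*exp(sqrt(6)*a/2)


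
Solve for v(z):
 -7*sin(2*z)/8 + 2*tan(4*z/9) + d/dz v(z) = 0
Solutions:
 v(z) = C1 + 9*log(cos(4*z/9))/2 - 7*cos(2*z)/16


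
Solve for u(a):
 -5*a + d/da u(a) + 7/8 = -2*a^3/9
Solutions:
 u(a) = C1 - a^4/18 + 5*a^2/2 - 7*a/8


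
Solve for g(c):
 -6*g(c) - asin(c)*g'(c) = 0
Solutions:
 g(c) = C1*exp(-6*Integral(1/asin(c), c))


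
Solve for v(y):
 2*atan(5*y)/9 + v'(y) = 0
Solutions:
 v(y) = C1 - 2*y*atan(5*y)/9 + log(25*y^2 + 1)/45


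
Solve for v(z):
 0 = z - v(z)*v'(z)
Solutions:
 v(z) = -sqrt(C1 + z^2)
 v(z) = sqrt(C1 + z^2)


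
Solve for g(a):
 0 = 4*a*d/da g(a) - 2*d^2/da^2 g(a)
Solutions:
 g(a) = C1 + C2*erfi(a)


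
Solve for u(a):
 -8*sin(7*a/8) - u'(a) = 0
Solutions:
 u(a) = C1 + 64*cos(7*a/8)/7


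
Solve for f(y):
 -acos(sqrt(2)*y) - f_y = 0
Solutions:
 f(y) = C1 - y*acos(sqrt(2)*y) + sqrt(2)*sqrt(1 - 2*y^2)/2


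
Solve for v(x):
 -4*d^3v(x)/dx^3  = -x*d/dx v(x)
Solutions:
 v(x) = C1 + Integral(C2*airyai(2^(1/3)*x/2) + C3*airybi(2^(1/3)*x/2), x)


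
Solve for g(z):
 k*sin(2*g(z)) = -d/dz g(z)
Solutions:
 g(z) = pi - acos((-C1 - exp(4*k*z))/(C1 - exp(4*k*z)))/2
 g(z) = acos((-C1 - exp(4*k*z))/(C1 - exp(4*k*z)))/2


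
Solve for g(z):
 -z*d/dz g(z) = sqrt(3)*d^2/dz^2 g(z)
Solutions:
 g(z) = C1 + C2*erf(sqrt(2)*3^(3/4)*z/6)


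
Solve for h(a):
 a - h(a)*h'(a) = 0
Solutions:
 h(a) = -sqrt(C1 + a^2)
 h(a) = sqrt(C1 + a^2)


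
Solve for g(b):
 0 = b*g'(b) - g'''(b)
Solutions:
 g(b) = C1 + Integral(C2*airyai(b) + C3*airybi(b), b)


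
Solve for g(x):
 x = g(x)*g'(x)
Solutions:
 g(x) = -sqrt(C1 + x^2)
 g(x) = sqrt(C1 + x^2)


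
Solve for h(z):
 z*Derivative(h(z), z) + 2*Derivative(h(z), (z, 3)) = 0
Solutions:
 h(z) = C1 + Integral(C2*airyai(-2^(2/3)*z/2) + C3*airybi(-2^(2/3)*z/2), z)


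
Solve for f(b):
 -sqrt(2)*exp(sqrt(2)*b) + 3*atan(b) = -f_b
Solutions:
 f(b) = C1 - 3*b*atan(b) + exp(sqrt(2)*b) + 3*log(b^2 + 1)/2


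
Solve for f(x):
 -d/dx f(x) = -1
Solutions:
 f(x) = C1 + x


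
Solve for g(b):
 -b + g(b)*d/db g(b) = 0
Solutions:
 g(b) = -sqrt(C1 + b^2)
 g(b) = sqrt(C1 + b^2)


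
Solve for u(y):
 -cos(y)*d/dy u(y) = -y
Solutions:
 u(y) = C1 + Integral(y/cos(y), y)


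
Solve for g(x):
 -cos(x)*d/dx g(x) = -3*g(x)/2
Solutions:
 g(x) = C1*(sin(x) + 1)^(3/4)/(sin(x) - 1)^(3/4)


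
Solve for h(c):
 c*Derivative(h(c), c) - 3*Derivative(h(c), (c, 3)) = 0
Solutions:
 h(c) = C1 + Integral(C2*airyai(3^(2/3)*c/3) + C3*airybi(3^(2/3)*c/3), c)


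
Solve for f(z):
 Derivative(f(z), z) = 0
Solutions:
 f(z) = C1


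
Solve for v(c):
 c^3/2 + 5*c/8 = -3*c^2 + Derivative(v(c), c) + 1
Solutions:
 v(c) = C1 + c^4/8 + c^3 + 5*c^2/16 - c


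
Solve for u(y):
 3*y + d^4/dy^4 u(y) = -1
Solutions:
 u(y) = C1 + C2*y + C3*y^2 + C4*y^3 - y^5/40 - y^4/24


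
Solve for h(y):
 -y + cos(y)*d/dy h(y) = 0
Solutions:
 h(y) = C1 + Integral(y/cos(y), y)


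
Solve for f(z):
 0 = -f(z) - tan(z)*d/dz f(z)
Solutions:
 f(z) = C1/sin(z)


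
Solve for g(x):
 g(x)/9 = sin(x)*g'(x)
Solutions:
 g(x) = C1*(cos(x) - 1)^(1/18)/(cos(x) + 1)^(1/18)


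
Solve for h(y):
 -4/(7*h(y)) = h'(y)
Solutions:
 h(y) = -sqrt(C1 - 56*y)/7
 h(y) = sqrt(C1 - 56*y)/7


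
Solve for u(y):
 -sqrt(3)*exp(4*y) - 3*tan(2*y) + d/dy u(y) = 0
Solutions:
 u(y) = C1 + sqrt(3)*exp(4*y)/4 - 3*log(cos(2*y))/2


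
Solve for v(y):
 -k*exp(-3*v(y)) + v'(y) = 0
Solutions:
 v(y) = log(C1 + 3*k*y)/3
 v(y) = log((-3^(1/3) - 3^(5/6)*I)*(C1 + k*y)^(1/3)/2)
 v(y) = log((-3^(1/3) + 3^(5/6)*I)*(C1 + k*y)^(1/3)/2)


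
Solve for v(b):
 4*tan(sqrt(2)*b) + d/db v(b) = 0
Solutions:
 v(b) = C1 + 2*sqrt(2)*log(cos(sqrt(2)*b))


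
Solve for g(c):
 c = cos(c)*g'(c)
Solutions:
 g(c) = C1 + Integral(c/cos(c), c)


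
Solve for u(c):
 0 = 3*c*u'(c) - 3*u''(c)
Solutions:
 u(c) = C1 + C2*erfi(sqrt(2)*c/2)


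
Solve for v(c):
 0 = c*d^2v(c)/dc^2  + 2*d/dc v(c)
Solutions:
 v(c) = C1 + C2/c


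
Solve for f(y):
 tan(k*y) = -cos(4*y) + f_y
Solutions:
 f(y) = C1 + Piecewise((-log(cos(k*y))/k, Ne(k, 0)), (0, True)) + sin(4*y)/4


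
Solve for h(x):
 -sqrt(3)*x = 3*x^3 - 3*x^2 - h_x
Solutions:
 h(x) = C1 + 3*x^4/4 - x^3 + sqrt(3)*x^2/2


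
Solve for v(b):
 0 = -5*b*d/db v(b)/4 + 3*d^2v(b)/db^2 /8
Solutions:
 v(b) = C1 + C2*erfi(sqrt(15)*b/3)


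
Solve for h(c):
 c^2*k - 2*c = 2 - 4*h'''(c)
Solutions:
 h(c) = C1 + C2*c + C3*c^2 - c^5*k/240 + c^4/48 + c^3/12


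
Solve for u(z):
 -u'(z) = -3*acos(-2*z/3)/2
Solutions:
 u(z) = C1 + 3*z*acos(-2*z/3)/2 + 3*sqrt(9 - 4*z^2)/4


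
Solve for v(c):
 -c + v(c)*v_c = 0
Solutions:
 v(c) = -sqrt(C1 + c^2)
 v(c) = sqrt(C1 + c^2)


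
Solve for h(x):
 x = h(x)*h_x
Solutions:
 h(x) = -sqrt(C1 + x^2)
 h(x) = sqrt(C1 + x^2)


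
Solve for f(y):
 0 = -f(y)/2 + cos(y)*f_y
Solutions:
 f(y) = C1*(sin(y) + 1)^(1/4)/(sin(y) - 1)^(1/4)


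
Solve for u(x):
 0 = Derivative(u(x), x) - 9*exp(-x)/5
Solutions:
 u(x) = C1 - 9*exp(-x)/5


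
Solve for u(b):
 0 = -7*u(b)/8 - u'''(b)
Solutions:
 u(b) = C3*exp(-7^(1/3)*b/2) + (C1*sin(sqrt(3)*7^(1/3)*b/4) + C2*cos(sqrt(3)*7^(1/3)*b/4))*exp(7^(1/3)*b/4)


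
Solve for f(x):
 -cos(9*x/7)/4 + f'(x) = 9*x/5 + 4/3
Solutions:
 f(x) = C1 + 9*x^2/10 + 4*x/3 + 7*sin(9*x/7)/36


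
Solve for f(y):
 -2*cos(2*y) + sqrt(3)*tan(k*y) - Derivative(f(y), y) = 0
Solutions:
 f(y) = C1 + sqrt(3)*Piecewise((-log(cos(k*y))/k, Ne(k, 0)), (0, True)) - sin(2*y)


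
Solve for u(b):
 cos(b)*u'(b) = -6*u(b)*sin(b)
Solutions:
 u(b) = C1*cos(b)^6


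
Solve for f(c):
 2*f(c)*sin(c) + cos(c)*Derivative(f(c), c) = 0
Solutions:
 f(c) = C1*cos(c)^2


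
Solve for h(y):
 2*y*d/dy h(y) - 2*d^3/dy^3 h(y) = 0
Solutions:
 h(y) = C1 + Integral(C2*airyai(y) + C3*airybi(y), y)


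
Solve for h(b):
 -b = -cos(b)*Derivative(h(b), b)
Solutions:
 h(b) = C1 + Integral(b/cos(b), b)


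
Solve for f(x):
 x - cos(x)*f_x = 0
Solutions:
 f(x) = C1 + Integral(x/cos(x), x)


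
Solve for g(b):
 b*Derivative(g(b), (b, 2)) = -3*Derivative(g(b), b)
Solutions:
 g(b) = C1 + C2/b^2


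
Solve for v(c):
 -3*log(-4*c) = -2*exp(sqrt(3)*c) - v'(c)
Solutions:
 v(c) = C1 + 3*c*log(-c) + 3*c*(-1 + 2*log(2)) - 2*sqrt(3)*exp(sqrt(3)*c)/3


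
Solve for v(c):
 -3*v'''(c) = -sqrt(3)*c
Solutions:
 v(c) = C1 + C2*c + C3*c^2 + sqrt(3)*c^4/72


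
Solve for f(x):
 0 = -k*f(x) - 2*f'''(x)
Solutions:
 f(x) = C1*exp(2^(2/3)*x*(-k)^(1/3)/2) + C2*exp(2^(2/3)*x*(-k)^(1/3)*(-1 + sqrt(3)*I)/4) + C3*exp(-2^(2/3)*x*(-k)^(1/3)*(1 + sqrt(3)*I)/4)


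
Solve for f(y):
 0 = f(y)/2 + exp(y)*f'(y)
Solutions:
 f(y) = C1*exp(exp(-y)/2)


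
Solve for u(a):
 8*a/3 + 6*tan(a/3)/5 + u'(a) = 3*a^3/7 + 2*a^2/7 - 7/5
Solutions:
 u(a) = C1 + 3*a^4/28 + 2*a^3/21 - 4*a^2/3 - 7*a/5 + 18*log(cos(a/3))/5


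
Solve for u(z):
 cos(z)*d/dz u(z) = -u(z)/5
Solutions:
 u(z) = C1*(sin(z) - 1)^(1/10)/(sin(z) + 1)^(1/10)


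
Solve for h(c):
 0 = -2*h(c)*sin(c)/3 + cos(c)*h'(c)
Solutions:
 h(c) = C1/cos(c)^(2/3)


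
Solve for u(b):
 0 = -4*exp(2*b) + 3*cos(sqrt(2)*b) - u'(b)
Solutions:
 u(b) = C1 - 2*exp(2*b) + 3*sqrt(2)*sin(sqrt(2)*b)/2


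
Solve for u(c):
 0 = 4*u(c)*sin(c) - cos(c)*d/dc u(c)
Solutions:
 u(c) = C1/cos(c)^4


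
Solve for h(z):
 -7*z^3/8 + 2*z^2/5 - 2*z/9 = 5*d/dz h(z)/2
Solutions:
 h(z) = C1 - 7*z^4/80 + 4*z^3/75 - 2*z^2/45


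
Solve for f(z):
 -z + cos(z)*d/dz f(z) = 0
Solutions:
 f(z) = C1 + Integral(z/cos(z), z)


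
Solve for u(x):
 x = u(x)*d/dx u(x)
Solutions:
 u(x) = -sqrt(C1 + x^2)
 u(x) = sqrt(C1 + x^2)


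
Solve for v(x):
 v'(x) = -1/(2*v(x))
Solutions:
 v(x) = -sqrt(C1 - x)
 v(x) = sqrt(C1 - x)


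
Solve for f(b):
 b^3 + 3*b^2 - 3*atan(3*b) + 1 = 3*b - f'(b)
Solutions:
 f(b) = C1 - b^4/4 - b^3 + 3*b^2/2 + 3*b*atan(3*b) - b - log(9*b^2 + 1)/2


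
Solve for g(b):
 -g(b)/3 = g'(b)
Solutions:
 g(b) = C1*exp(-b/3)


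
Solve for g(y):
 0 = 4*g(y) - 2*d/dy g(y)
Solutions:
 g(y) = C1*exp(2*y)


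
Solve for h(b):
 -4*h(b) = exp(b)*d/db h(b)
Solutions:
 h(b) = C1*exp(4*exp(-b))


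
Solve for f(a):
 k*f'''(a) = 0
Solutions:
 f(a) = C1 + C2*a + C3*a^2


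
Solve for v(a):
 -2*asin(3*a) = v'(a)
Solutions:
 v(a) = C1 - 2*a*asin(3*a) - 2*sqrt(1 - 9*a^2)/3


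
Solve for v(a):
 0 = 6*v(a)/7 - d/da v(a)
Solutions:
 v(a) = C1*exp(6*a/7)


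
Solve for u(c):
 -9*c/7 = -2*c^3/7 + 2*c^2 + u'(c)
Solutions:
 u(c) = C1 + c^4/14 - 2*c^3/3 - 9*c^2/14


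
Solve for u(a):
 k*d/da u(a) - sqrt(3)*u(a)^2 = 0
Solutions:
 u(a) = -k/(C1*k + sqrt(3)*a)


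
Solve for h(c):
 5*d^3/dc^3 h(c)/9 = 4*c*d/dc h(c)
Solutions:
 h(c) = C1 + Integral(C2*airyai(30^(2/3)*c/5) + C3*airybi(30^(2/3)*c/5), c)


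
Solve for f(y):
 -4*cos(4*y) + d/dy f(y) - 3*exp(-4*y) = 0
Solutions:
 f(y) = C1 + sin(4*y) - 3*exp(-4*y)/4


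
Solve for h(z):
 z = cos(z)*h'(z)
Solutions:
 h(z) = C1 + Integral(z/cos(z), z)


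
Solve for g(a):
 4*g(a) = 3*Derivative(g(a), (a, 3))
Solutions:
 g(a) = C3*exp(6^(2/3)*a/3) + (C1*sin(2^(2/3)*3^(1/6)*a/2) + C2*cos(2^(2/3)*3^(1/6)*a/2))*exp(-6^(2/3)*a/6)


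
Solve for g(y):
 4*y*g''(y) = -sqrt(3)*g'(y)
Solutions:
 g(y) = C1 + C2*y^(1 - sqrt(3)/4)


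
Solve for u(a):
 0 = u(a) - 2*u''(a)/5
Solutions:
 u(a) = C1*exp(-sqrt(10)*a/2) + C2*exp(sqrt(10)*a/2)


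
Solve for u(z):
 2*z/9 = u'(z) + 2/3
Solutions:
 u(z) = C1 + z^2/9 - 2*z/3


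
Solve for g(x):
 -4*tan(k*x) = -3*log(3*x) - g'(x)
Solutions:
 g(x) = C1 - 3*x*log(x) - 3*x*log(3) + 3*x + 4*Piecewise((-log(cos(k*x))/k, Ne(k, 0)), (0, True))


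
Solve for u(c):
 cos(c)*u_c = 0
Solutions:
 u(c) = C1


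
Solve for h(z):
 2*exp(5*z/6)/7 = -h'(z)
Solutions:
 h(z) = C1 - 12*exp(5*z/6)/35


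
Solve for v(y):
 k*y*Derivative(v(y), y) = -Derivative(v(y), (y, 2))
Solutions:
 v(y) = Piecewise((-sqrt(2)*sqrt(pi)*C1*erf(sqrt(2)*sqrt(k)*y/2)/(2*sqrt(k)) - C2, (k > 0) | (k < 0)), (-C1*y - C2, True))


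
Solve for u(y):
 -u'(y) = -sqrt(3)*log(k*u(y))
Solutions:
 li(k*u(y))/k = C1 + sqrt(3)*y


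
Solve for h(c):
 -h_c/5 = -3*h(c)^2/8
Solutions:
 h(c) = -8/(C1 + 15*c)


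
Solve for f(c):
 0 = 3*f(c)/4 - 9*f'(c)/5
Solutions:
 f(c) = C1*exp(5*c/12)


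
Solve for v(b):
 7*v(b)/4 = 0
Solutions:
 v(b) = 0


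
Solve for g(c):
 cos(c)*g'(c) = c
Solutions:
 g(c) = C1 + Integral(c/cos(c), c)


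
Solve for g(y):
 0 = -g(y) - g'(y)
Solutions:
 g(y) = C1*exp(-y)


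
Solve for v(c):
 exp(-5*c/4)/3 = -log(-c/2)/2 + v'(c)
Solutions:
 v(c) = C1 + c*log(-c)/2 + c*(-1 - log(2))/2 - 4*exp(-5*c/4)/15


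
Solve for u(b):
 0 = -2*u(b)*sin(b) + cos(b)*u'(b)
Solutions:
 u(b) = C1/cos(b)^2


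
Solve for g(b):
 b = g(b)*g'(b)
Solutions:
 g(b) = -sqrt(C1 + b^2)
 g(b) = sqrt(C1 + b^2)


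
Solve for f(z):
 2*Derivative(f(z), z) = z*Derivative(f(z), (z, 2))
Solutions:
 f(z) = C1 + C2*z^3


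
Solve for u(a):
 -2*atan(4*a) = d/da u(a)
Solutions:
 u(a) = C1 - 2*a*atan(4*a) + log(16*a^2 + 1)/4


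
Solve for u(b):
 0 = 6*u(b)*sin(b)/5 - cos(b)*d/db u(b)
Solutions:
 u(b) = C1/cos(b)^(6/5)


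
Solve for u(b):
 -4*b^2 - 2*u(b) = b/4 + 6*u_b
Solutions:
 u(b) = C1*exp(-b/3) - 2*b^2 + 95*b/8 - 285/8


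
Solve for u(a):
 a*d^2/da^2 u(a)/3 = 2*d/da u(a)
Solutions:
 u(a) = C1 + C2*a^7


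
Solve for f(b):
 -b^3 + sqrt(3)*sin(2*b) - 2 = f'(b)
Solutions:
 f(b) = C1 - b^4/4 - 2*b - sqrt(3)*cos(2*b)/2


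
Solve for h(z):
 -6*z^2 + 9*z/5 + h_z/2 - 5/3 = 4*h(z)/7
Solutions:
 h(z) = C1*exp(8*z/7) - 21*z^2/2 - 609*z/40 - 15589/960


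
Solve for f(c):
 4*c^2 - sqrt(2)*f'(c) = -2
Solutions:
 f(c) = C1 + 2*sqrt(2)*c^3/3 + sqrt(2)*c


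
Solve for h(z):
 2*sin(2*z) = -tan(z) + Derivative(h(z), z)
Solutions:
 h(z) = C1 - log(cos(z)) - cos(2*z)


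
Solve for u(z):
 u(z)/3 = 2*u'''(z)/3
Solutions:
 u(z) = C3*exp(2^(2/3)*z/2) + (C1*sin(2^(2/3)*sqrt(3)*z/4) + C2*cos(2^(2/3)*sqrt(3)*z/4))*exp(-2^(2/3)*z/4)


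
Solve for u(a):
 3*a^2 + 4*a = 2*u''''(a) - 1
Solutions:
 u(a) = C1 + C2*a + C3*a^2 + C4*a^3 + a^6/240 + a^5/60 + a^4/48


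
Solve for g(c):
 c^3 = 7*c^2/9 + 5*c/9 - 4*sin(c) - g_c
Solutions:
 g(c) = C1 - c^4/4 + 7*c^3/27 + 5*c^2/18 + 4*cos(c)


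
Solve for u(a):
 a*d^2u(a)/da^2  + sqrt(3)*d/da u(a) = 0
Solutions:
 u(a) = C1 + C2*a^(1 - sqrt(3))


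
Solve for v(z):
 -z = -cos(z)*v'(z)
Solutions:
 v(z) = C1 + Integral(z/cos(z), z)


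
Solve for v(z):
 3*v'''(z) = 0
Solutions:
 v(z) = C1 + C2*z + C3*z^2


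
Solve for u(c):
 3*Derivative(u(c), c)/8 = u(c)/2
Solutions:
 u(c) = C1*exp(4*c/3)


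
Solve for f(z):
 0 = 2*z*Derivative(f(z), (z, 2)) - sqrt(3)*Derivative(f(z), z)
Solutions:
 f(z) = C1 + C2*z^(sqrt(3)/2 + 1)


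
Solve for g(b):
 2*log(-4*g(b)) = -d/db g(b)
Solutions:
 Integral(1/(log(-_y) + 2*log(2)), (_y, g(b)))/2 = C1 - b


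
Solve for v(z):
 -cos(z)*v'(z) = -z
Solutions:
 v(z) = C1 + Integral(z/cos(z), z)


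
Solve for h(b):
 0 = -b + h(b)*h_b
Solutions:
 h(b) = -sqrt(C1 + b^2)
 h(b) = sqrt(C1 + b^2)


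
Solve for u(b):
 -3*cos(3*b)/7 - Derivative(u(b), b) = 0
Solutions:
 u(b) = C1 - sin(3*b)/7


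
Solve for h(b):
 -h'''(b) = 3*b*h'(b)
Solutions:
 h(b) = C1 + Integral(C2*airyai(-3^(1/3)*b) + C3*airybi(-3^(1/3)*b), b)


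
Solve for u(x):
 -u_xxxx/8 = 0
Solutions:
 u(x) = C1 + C2*x + C3*x^2 + C4*x^3


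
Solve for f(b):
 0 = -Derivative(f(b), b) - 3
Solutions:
 f(b) = C1 - 3*b


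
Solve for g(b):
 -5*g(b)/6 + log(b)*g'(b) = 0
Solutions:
 g(b) = C1*exp(5*li(b)/6)


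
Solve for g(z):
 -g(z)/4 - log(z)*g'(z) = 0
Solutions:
 g(z) = C1*exp(-li(z)/4)


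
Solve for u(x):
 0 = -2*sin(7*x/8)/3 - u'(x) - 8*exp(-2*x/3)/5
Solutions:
 u(x) = C1 + 16*cos(7*x/8)/21 + 12*exp(-2*x/3)/5


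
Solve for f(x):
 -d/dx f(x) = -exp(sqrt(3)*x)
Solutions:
 f(x) = C1 + sqrt(3)*exp(sqrt(3)*x)/3


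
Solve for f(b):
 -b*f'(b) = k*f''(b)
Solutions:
 f(b) = C1 + C2*sqrt(k)*erf(sqrt(2)*b*sqrt(1/k)/2)


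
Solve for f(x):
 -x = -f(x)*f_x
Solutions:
 f(x) = -sqrt(C1 + x^2)
 f(x) = sqrt(C1 + x^2)


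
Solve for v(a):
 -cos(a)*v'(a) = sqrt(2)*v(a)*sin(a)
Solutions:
 v(a) = C1*cos(a)^(sqrt(2))


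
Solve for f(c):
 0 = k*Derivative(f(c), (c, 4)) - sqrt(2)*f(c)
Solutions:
 f(c) = C1*exp(-2^(1/8)*c*(1/k)^(1/4)) + C2*exp(2^(1/8)*c*(1/k)^(1/4)) + C3*exp(-2^(1/8)*I*c*(1/k)^(1/4)) + C4*exp(2^(1/8)*I*c*(1/k)^(1/4))


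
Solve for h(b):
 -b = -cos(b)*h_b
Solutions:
 h(b) = C1 + Integral(b/cos(b), b)


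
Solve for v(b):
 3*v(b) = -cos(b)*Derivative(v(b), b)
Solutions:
 v(b) = C1*(sin(b) - 1)^(3/2)/(sin(b) + 1)^(3/2)


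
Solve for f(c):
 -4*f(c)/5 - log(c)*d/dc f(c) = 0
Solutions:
 f(c) = C1*exp(-4*li(c)/5)


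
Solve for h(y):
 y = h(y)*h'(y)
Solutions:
 h(y) = -sqrt(C1 + y^2)
 h(y) = sqrt(C1 + y^2)


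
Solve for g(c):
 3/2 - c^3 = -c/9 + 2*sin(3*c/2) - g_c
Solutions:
 g(c) = C1 + c^4/4 - c^2/18 - 3*c/2 - 4*cos(3*c/2)/3


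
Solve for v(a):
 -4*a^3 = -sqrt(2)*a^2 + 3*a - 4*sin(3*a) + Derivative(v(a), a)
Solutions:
 v(a) = C1 - a^4 + sqrt(2)*a^3/3 - 3*a^2/2 - 4*cos(3*a)/3


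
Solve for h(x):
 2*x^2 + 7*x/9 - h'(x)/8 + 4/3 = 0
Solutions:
 h(x) = C1 + 16*x^3/3 + 28*x^2/9 + 32*x/3


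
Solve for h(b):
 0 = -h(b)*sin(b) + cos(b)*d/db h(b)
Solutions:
 h(b) = C1/cos(b)


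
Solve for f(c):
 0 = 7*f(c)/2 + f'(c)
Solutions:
 f(c) = C1*exp(-7*c/2)


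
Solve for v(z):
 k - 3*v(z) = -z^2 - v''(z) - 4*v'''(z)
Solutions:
 v(z) = C1*exp(-z*((36*sqrt(323) + 647)^(-1/3) + 2 + (36*sqrt(323) + 647)^(1/3))/24)*sin(sqrt(3)*z*(-(36*sqrt(323) + 647)^(1/3) + (36*sqrt(323) + 647)^(-1/3))/24) + C2*exp(-z*((36*sqrt(323) + 647)^(-1/3) + 2 + (36*sqrt(323) + 647)^(1/3))/24)*cos(sqrt(3)*z*(-(36*sqrt(323) + 647)^(1/3) + (36*sqrt(323) + 647)^(-1/3))/24) + C3*exp(z*(-1 + (36*sqrt(323) + 647)^(-1/3) + (36*sqrt(323) + 647)^(1/3))/12) + k/3 + z^2/3 + 2/9


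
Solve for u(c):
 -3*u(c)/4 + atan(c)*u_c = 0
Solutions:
 u(c) = C1*exp(3*Integral(1/atan(c), c)/4)


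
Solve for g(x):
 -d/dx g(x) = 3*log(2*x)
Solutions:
 g(x) = C1 - 3*x*log(x) - x*log(8) + 3*x


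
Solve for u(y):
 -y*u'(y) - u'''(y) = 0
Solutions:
 u(y) = C1 + Integral(C2*airyai(-y) + C3*airybi(-y), y)


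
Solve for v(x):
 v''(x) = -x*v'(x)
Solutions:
 v(x) = C1 + C2*erf(sqrt(2)*x/2)


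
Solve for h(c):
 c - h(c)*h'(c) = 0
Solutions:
 h(c) = -sqrt(C1 + c^2)
 h(c) = sqrt(C1 + c^2)


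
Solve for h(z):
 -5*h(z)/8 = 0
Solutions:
 h(z) = 0


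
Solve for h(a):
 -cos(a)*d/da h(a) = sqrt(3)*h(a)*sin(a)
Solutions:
 h(a) = C1*cos(a)^(sqrt(3))


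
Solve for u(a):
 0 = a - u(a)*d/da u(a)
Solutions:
 u(a) = -sqrt(C1 + a^2)
 u(a) = sqrt(C1 + a^2)


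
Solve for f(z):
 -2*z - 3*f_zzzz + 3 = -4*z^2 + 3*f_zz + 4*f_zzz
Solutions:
 f(z) = C1 + C2*z + z^4/9 - 19*z^3/27 + 107*z^2/54 + (C3*sin(sqrt(5)*z/3) + C4*cos(sqrt(5)*z/3))*exp(-2*z/3)


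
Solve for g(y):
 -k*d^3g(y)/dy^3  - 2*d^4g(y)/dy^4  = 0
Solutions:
 g(y) = C1 + C2*y + C3*y^2 + C4*exp(-k*y/2)


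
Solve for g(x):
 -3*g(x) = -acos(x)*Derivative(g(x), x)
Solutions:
 g(x) = C1*exp(3*Integral(1/acos(x), x))


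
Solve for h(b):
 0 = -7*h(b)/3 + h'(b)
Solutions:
 h(b) = C1*exp(7*b/3)


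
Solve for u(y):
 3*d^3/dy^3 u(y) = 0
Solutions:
 u(y) = C1 + C2*y + C3*y^2


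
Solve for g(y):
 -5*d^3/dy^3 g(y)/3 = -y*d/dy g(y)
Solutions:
 g(y) = C1 + Integral(C2*airyai(3^(1/3)*5^(2/3)*y/5) + C3*airybi(3^(1/3)*5^(2/3)*y/5), y)


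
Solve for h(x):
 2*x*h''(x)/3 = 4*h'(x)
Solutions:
 h(x) = C1 + C2*x^7


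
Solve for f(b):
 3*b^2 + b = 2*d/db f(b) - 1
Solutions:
 f(b) = C1 + b^3/2 + b^2/4 + b/2


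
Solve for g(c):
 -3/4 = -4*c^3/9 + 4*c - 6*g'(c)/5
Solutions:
 g(c) = C1 - 5*c^4/54 + 5*c^2/3 + 5*c/8


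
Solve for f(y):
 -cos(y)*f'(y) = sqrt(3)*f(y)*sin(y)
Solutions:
 f(y) = C1*cos(y)^(sqrt(3))


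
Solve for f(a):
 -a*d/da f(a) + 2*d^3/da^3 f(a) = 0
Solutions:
 f(a) = C1 + Integral(C2*airyai(2^(2/3)*a/2) + C3*airybi(2^(2/3)*a/2), a)


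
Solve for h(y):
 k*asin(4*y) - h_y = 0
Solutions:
 h(y) = C1 + k*(y*asin(4*y) + sqrt(1 - 16*y^2)/4)


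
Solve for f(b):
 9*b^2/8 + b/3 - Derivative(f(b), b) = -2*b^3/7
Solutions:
 f(b) = C1 + b^4/14 + 3*b^3/8 + b^2/6


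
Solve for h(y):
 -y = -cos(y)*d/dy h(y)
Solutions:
 h(y) = C1 + Integral(y/cos(y), y)


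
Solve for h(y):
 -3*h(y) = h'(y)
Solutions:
 h(y) = C1*exp(-3*y)


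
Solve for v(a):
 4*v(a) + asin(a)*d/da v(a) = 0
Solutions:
 v(a) = C1*exp(-4*Integral(1/asin(a), a))


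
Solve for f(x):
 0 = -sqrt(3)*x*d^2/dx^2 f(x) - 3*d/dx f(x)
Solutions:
 f(x) = C1 + C2*x^(1 - sqrt(3))


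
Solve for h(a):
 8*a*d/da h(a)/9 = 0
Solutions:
 h(a) = C1


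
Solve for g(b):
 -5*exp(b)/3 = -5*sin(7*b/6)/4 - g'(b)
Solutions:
 g(b) = C1 + 5*exp(b)/3 + 15*cos(7*b/6)/14


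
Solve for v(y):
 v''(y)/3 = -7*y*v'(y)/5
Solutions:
 v(y) = C1 + C2*erf(sqrt(210)*y/10)


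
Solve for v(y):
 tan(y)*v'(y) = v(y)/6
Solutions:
 v(y) = C1*sin(y)^(1/6)


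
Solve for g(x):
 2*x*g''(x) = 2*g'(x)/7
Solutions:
 g(x) = C1 + C2*x^(8/7)


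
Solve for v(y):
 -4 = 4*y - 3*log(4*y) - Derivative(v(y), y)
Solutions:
 v(y) = C1 + 2*y^2 - 3*y*log(y) - y*log(64) + 7*y


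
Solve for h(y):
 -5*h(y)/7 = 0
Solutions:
 h(y) = 0


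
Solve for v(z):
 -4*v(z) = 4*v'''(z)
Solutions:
 v(z) = C3*exp(-z) + (C1*sin(sqrt(3)*z/2) + C2*cos(sqrt(3)*z/2))*exp(z/2)


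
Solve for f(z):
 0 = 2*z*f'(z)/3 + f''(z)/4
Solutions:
 f(z) = C1 + C2*erf(2*sqrt(3)*z/3)


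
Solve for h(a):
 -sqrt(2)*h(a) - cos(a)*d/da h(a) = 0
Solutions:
 h(a) = C1*(sin(a) - 1)^(sqrt(2)/2)/(sin(a) + 1)^(sqrt(2)/2)


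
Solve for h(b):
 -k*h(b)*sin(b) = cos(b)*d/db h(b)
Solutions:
 h(b) = C1*exp(k*log(cos(b)))


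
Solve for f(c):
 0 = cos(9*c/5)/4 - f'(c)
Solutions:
 f(c) = C1 + 5*sin(9*c/5)/36


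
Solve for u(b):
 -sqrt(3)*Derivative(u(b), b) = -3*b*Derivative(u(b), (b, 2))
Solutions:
 u(b) = C1 + C2*b^(sqrt(3)/3 + 1)


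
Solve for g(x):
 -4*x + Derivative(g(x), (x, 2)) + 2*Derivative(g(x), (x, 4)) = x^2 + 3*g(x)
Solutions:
 g(x) = C1*exp(-x) + C2*exp(x) + C3*sin(sqrt(6)*x/2) + C4*cos(sqrt(6)*x/2) - x^2/3 - 4*x/3 - 2/9


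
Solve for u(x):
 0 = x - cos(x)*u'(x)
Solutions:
 u(x) = C1 + Integral(x/cos(x), x)


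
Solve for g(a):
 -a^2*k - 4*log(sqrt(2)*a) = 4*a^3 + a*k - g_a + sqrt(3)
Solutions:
 g(a) = C1 + a^4 + a^3*k/3 + a^2*k/2 + 4*a*log(a) - 4*a + a*log(4) + sqrt(3)*a


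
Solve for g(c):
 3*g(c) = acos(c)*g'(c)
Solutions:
 g(c) = C1*exp(3*Integral(1/acos(c), c))


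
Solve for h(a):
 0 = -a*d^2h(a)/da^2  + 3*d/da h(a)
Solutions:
 h(a) = C1 + C2*a^4


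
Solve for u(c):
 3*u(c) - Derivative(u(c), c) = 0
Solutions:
 u(c) = C1*exp(3*c)


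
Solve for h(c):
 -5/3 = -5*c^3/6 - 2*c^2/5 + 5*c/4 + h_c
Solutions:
 h(c) = C1 + 5*c^4/24 + 2*c^3/15 - 5*c^2/8 - 5*c/3


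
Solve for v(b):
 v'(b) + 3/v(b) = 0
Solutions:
 v(b) = -sqrt(C1 - 6*b)
 v(b) = sqrt(C1 - 6*b)


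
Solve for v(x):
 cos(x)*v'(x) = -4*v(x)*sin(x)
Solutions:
 v(x) = C1*cos(x)^4


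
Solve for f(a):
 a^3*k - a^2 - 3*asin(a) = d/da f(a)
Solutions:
 f(a) = C1 + a^4*k/4 - a^3/3 - 3*a*asin(a) - 3*sqrt(1 - a^2)


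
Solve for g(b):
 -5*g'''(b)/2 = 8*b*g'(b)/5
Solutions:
 g(b) = C1 + Integral(C2*airyai(-2*10^(1/3)*b/5) + C3*airybi(-2*10^(1/3)*b/5), b)


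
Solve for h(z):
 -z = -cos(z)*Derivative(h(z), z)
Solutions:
 h(z) = C1 + Integral(z/cos(z), z)


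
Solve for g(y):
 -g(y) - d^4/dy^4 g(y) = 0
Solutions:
 g(y) = (C1*sin(sqrt(2)*y/2) + C2*cos(sqrt(2)*y/2))*exp(-sqrt(2)*y/2) + (C3*sin(sqrt(2)*y/2) + C4*cos(sqrt(2)*y/2))*exp(sqrt(2)*y/2)


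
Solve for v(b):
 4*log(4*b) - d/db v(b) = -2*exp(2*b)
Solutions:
 v(b) = C1 + 4*b*log(b) + 4*b*(-1 + 2*log(2)) + exp(2*b)


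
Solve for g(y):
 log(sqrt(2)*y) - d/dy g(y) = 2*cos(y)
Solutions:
 g(y) = C1 + y*log(y) - y + y*log(2)/2 - 2*sin(y)


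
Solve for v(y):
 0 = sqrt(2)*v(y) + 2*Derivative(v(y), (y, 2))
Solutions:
 v(y) = C1*sin(2^(3/4)*y/2) + C2*cos(2^(3/4)*y/2)


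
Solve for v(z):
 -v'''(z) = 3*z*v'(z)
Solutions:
 v(z) = C1 + Integral(C2*airyai(-3^(1/3)*z) + C3*airybi(-3^(1/3)*z), z)


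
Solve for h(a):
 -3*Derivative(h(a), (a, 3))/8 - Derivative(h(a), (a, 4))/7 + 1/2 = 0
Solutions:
 h(a) = C1 + C2*a + C3*a^2 + C4*exp(-21*a/8) + 2*a^3/9


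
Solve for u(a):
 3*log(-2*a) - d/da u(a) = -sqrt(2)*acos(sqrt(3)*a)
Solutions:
 u(a) = C1 + 3*a*log(-a) - 3*a + 3*a*log(2) + sqrt(2)*(a*acos(sqrt(3)*a) - sqrt(3)*sqrt(1 - 3*a^2)/3)


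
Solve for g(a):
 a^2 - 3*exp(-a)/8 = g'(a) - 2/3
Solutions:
 g(a) = C1 + a^3/3 + 2*a/3 + 3*exp(-a)/8


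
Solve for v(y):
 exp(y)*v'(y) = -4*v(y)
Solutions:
 v(y) = C1*exp(4*exp(-y))


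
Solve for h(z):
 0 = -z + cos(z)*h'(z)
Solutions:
 h(z) = C1 + Integral(z/cos(z), z)


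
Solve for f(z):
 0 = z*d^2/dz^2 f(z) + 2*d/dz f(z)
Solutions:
 f(z) = C1 + C2/z


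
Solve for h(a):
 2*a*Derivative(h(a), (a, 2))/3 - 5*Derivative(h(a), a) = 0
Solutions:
 h(a) = C1 + C2*a^(17/2)


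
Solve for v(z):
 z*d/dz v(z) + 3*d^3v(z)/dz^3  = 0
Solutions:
 v(z) = C1 + Integral(C2*airyai(-3^(2/3)*z/3) + C3*airybi(-3^(2/3)*z/3), z)


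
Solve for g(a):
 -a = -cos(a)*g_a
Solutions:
 g(a) = C1 + Integral(a/cos(a), a)


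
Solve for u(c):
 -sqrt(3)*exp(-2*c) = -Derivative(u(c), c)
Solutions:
 u(c) = C1 - sqrt(3)*exp(-2*c)/2


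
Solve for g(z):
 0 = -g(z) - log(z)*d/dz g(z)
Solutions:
 g(z) = C1*exp(-li(z))


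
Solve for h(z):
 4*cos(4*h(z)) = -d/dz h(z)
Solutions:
 h(z) = -asin((C1 + exp(32*z))/(C1 - exp(32*z)))/4 + pi/4
 h(z) = asin((C1 + exp(32*z))/(C1 - exp(32*z)))/4


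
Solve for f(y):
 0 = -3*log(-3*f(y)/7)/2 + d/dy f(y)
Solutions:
 -2*Integral(1/(log(-_y) - log(7) + log(3)), (_y, f(y)))/3 = C1 - y


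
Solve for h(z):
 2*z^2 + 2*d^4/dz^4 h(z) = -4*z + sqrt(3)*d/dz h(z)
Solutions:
 h(z) = C1 + C4*exp(2^(2/3)*3^(1/6)*z/2) + 2*sqrt(3)*z^3/9 + 2*sqrt(3)*z^2/3 + (C2*sin(6^(2/3)*z/4) + C3*cos(6^(2/3)*z/4))*exp(-2^(2/3)*3^(1/6)*z/4)


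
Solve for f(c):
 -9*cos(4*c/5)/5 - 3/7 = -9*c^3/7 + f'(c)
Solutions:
 f(c) = C1 + 9*c^4/28 - 3*c/7 - 9*sin(4*c/5)/4


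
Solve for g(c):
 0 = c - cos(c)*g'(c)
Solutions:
 g(c) = C1 + Integral(c/cos(c), c)


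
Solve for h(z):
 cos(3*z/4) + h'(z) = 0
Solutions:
 h(z) = C1 - 4*sin(3*z/4)/3


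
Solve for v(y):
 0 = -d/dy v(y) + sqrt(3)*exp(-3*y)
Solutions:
 v(y) = C1 - sqrt(3)*exp(-3*y)/3


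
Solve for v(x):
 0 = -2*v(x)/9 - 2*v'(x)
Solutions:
 v(x) = C1*exp(-x/9)


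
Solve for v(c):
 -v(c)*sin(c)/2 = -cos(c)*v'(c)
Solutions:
 v(c) = C1/sqrt(cos(c))


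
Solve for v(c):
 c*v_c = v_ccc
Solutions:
 v(c) = C1 + Integral(C2*airyai(c) + C3*airybi(c), c)


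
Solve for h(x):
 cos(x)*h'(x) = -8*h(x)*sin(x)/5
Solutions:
 h(x) = C1*cos(x)^(8/5)


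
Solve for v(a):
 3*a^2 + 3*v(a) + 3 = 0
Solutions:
 v(a) = -a^2 - 1


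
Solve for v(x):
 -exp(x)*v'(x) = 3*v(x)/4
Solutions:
 v(x) = C1*exp(3*exp(-x)/4)


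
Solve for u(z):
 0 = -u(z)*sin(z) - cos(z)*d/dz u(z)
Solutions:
 u(z) = C1*cos(z)


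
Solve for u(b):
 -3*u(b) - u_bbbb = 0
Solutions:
 u(b) = (C1*sin(sqrt(2)*3^(1/4)*b/2) + C2*cos(sqrt(2)*3^(1/4)*b/2))*exp(-sqrt(2)*3^(1/4)*b/2) + (C3*sin(sqrt(2)*3^(1/4)*b/2) + C4*cos(sqrt(2)*3^(1/4)*b/2))*exp(sqrt(2)*3^(1/4)*b/2)
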